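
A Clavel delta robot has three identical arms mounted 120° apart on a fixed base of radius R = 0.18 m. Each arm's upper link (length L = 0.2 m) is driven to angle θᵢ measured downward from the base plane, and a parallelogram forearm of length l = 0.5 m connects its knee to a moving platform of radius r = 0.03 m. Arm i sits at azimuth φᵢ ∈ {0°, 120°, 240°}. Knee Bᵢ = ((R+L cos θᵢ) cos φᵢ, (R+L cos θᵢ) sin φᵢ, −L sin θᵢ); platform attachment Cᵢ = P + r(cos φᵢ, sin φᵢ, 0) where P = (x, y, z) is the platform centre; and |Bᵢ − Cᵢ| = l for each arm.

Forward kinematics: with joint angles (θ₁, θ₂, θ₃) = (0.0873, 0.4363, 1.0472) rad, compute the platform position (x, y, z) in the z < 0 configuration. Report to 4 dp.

φ1=0.0°: virtual centre (0.3492, 0.0000, -0.0174), radius l
O2 = (0.3313·cos120.0°, 0.3313·sin120.0°, -0.0845) = (-0.1656, 0.2869, -0.0845)
O3 = (0.2500·cos240.0°, 0.2500·sin240.0°, -0.1732) = (-0.1250, -0.2165, -0.1732)
eliminate P² terms by subtracting sphere 1 from 2 and 3
plane₁₂: -1.0297x+0.5738y+-0.1342z = -0.0054
det = 0.9901;  x = 0.0196+-0.2392z,  y = 0.0258+-0.1955z
sphere 1 gives Az²+Bz+C=0 with A=1.0954, B=0.1825, C=-0.1404;  B²−4AC=0.6484;  roots -0.4508, 0.2842;  negative root z = -0.4508
x = 0.1275, y = 0.1139

(0.1275, 0.1139, -0.4508)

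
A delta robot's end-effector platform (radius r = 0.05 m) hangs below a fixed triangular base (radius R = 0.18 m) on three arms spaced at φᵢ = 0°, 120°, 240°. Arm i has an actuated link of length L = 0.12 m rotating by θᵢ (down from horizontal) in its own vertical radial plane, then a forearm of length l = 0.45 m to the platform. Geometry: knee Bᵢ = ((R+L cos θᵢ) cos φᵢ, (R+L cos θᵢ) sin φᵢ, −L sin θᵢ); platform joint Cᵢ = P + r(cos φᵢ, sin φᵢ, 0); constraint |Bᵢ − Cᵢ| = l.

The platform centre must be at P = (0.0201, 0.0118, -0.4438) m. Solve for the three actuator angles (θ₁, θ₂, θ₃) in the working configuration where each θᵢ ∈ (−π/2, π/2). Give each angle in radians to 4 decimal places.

θ₁ = 0.4360, θ₂ = 0.5235, θ₃ = 0.6111

rotate P by −φ1: (0.0201, 0.0118, -0.4438)
  A cos θ + B sin θ = C:  0.1099·cos θ + -0.4438·sin θ = -0.0878
  √(A²+B²)=0.4572;  θ1 = -1.3280+1.7641 ≈ 0.4360
φ2=120.0° → target in arm frame (0.0002, -0.0233)
  A=0.1298, B=-0.4438, C=(l²−L²−A²−y'²−z²)/(2L)=-0.1094
  √(A²+B²)=0.4624;  θ2 = -1.2862+1.8097 ≈ 0.5235
rotate P by −φ3: (-0.0203, 0.0115, -0.4438)
  A cos θ + B sin θ = C:  0.1503·cos θ + -0.4438·sin θ = -0.1315
  γ=atan2(-0.4438,0.1503)=-1.2443;  ψ=arccos(-0.2808)=1.8554;  θ3=γ+ψ≈0.6111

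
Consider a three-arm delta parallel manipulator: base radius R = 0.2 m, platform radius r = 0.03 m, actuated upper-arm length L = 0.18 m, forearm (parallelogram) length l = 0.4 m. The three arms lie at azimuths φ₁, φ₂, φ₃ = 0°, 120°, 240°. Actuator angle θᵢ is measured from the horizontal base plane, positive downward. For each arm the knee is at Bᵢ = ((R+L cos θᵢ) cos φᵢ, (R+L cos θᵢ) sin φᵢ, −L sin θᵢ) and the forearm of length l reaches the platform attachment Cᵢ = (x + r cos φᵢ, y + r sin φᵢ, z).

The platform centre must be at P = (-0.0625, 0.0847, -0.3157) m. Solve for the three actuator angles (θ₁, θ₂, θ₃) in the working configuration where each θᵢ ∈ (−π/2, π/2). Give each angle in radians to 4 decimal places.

rotate P by −φ1: (-0.0625, 0.0847, -0.3157)
  A cos θ + B sin θ = C:  0.2325·cos θ + -0.3157·sin θ = -0.0925
  θ1 = atan2(B,A) + arccos(C/0.3921) = 0.8729
rotate P by −φ2: (0.1046, 0.0118, -0.3157)
  A cos θ + B sin θ = C:  0.0654·cos θ + -0.3157·sin θ = 0.0653
  γ=atan2(-0.3157,0.0654)=-1.3665;  ψ=arccos(0.2026)=1.3668;  θ2=γ+ψ≈0.0002
φ3=240.0° → target in arm frame (-0.0421, -0.0965)
  A cos θ + B sin θ = C:  0.2121·cos θ + -0.3157·sin θ = -0.0732
  γ=atan2(-0.3157,0.2121)=-0.9792;  ψ=arccos(-0.1925)=1.7645;  θ3=γ+ψ≈0.7853

θ₁ = 0.8729, θ₂ = 0.0002, θ₃ = 0.7853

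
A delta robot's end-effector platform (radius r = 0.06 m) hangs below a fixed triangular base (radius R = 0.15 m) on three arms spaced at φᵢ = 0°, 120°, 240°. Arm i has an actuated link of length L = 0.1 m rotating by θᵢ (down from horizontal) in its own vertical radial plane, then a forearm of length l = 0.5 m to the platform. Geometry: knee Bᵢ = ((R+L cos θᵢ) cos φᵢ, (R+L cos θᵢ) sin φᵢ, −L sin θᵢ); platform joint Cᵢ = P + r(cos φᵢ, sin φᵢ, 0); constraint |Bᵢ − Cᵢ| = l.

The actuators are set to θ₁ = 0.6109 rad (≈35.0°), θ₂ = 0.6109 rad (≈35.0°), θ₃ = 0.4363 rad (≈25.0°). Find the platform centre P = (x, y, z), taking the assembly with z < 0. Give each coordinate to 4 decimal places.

(-0.0162, -0.0280, -0.5198)

centre 1 = (0.1719·cos0.0°, 0.1719·sin0.0°, -0.0574) = (0.1719, 0.0000, -0.0574)
φ2=120.0°: virtual centre (-0.0860, 0.1489, -0.0574), radius l
φ3=240.0°: virtual centre (-0.0903, -0.1564, -0.0423), radius l
subtract pairs → two planes through P
[-0.5157 0.2978 0.0000]·P = 0.0000;  [-0.5245 -0.3129 0.0302]·P = 0.0016
det = 0.3175;  x = -0.0015+0.0283z,  y = -0.0025+0.0491z
into |P−centre ₁|² = l²: 1.0032z² + 0.1046z + -0.2166 = 0;  Δ = 0.8803;  z = -0.5198 or 0.4155 → z<0 root = -0.5198
x = -0.0162, y = -0.0280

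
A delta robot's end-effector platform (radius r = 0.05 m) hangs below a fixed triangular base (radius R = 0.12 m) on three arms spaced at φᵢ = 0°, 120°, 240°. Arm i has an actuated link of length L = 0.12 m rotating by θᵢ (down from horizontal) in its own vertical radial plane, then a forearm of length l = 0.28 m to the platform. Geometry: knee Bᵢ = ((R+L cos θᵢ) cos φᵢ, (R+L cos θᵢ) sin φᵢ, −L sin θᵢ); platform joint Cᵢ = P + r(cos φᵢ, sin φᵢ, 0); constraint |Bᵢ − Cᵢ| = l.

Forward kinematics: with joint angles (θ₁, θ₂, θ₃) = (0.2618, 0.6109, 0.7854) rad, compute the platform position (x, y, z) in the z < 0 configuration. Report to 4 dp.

φ1=0.0°: virtual centre (0.1859, 0.0000, -0.0311), radius l
arm 2 at φ=120.0°: ρ2 = 0.1683;  centre 2 = (-0.0841, 0.1457, -0.0688)
arm 3 at φ=240.0°: ρ3 = 0.1549;  centre 3 = (-0.0774, -0.1341, -0.0849)
|centre ₂|²−|centre ₁|² = -0.0025;  |centre ₃|²−|centre ₁|² = -0.0043
linear system: -0.5401x+0.2915y = -0.0025−-0.0755z; -0.5267x+-0.2682y = -0.0043−-0.1076z
det = 0.2984;  x = 0.0065+-0.1730z,  y = 0.0035+-0.0614z
quadratic in z: (1.0337)z²+(0.1238)z+(-0.0452)=0, √Δ=0.4498 → z ∈ {-0.2774, 0.1577}; z = -0.2774 (taking z<0)
x = 0.0545, y = 0.0206

(0.0545, 0.0206, -0.2774)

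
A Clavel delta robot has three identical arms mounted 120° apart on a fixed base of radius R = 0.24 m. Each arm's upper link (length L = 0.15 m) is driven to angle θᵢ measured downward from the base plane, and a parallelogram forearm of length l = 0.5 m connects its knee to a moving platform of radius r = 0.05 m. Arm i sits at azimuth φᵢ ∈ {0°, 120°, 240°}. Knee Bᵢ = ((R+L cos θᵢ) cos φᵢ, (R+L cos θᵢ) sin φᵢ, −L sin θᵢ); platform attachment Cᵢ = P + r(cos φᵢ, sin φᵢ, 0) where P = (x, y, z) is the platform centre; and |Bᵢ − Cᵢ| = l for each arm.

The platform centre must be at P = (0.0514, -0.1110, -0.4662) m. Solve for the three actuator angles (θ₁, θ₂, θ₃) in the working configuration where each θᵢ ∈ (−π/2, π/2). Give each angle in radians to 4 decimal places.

θ₁ = 0.4360, θ₂ = 1.1343, θ₃ = 0.3492

φ1=0.0° → target in arm frame (0.0514, -0.1110)
  A cos θ + B sin θ = C:  0.1386·cos θ + -0.4662·sin θ = -0.0712
  θ1 = atan2(B,A) + arccos(C/0.4864) = 0.4360
φ2=120.0° → target in arm frame (-0.1218, 0.0110)
  e−x'=0.3118;  (l²−L²−(e−x')²−y'²−z²)/2L = -0.2907
  √(A²+B²)=0.5609;  θ2 = -0.9813+2.1156 ≈ 1.1343
φ3=240.0° → target in arm frame (0.0704, 0.1000)
  A=0.1196, B=-0.4662, C=(l²−L²−A²−y'²−z²)/(2L)=-0.0471
  γ=atan2(-0.4662,0.1196)=-1.3197;  ψ=arccos(-0.0979)=1.6689;  θ3=γ+ψ≈0.3492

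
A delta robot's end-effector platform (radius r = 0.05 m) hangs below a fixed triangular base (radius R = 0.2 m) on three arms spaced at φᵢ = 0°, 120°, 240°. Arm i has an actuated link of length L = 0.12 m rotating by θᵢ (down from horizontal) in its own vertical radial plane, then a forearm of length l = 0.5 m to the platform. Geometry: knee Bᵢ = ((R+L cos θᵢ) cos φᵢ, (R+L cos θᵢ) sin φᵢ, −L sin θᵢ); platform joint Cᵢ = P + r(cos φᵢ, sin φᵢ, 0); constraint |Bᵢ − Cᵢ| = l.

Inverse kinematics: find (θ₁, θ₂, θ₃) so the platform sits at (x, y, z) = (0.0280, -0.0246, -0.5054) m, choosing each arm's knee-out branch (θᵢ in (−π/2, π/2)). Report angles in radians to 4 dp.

θ₁ = 0.5238, θ₂ = 0.7853, θ₃ = 0.6109

φ1=0.0° → target in arm frame (0.0280, -0.0246)
  A=0.1220, B=-0.5054, C=(l²−L²−A²−y'²−z²)/(2L)=-0.1472
  θ1 = atan2(B,A) + arccos(C/0.5199) = 0.5238
arm 2 (φ=120.0°): x'=-0.0353, y'=-0.0119
  A cos θ + B sin θ = C:  0.1853·cos θ + -0.5054·sin θ = -0.2263
  γ=atan2(-0.5054,0.1853)=-1.2194;  ψ=arccos(-0.4204)=2.0047;  θ2=γ+ψ≈0.7853
rotate P by −φ3: (0.0073, 0.0365, -0.5054)
  A=0.1427, B=-0.5054, C=(l²−L²−A²−y'²−z²)/(2L)=-0.1730
  θ3 = atan2(B,A) + arccos(C/0.5252) = 0.6109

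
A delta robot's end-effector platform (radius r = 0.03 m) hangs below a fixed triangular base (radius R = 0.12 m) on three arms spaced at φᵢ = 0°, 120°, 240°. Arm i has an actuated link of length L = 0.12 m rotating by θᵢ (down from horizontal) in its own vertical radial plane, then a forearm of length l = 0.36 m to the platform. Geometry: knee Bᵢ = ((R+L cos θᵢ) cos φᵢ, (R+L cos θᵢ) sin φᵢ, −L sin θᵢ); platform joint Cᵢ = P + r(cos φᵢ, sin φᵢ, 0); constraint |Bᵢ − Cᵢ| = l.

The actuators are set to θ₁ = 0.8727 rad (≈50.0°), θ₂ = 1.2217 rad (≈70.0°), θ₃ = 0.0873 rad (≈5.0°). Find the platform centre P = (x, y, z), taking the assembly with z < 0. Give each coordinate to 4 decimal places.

(-0.0248, -0.1454, -0.3596)

φ1=0.0°: virtual centre (0.1671, 0.0000, -0.0919), radius l
arm 2 at φ=120.0°: ρ2 = 0.1310;  centre 2 = (-0.0655, 0.1135, -0.1128)
arm 3 at φ=240.0°: ρ3 = 0.2095;  centre 3 = (-0.1048, -0.1815, -0.0105)
eliminate P² terms by subtracting sphere 1 from 2 and 3
linear system: -0.4653x+0.2270y = -0.0065−-0.0417z; -0.5438x+-0.3629y = 0.0076−0.1629z
Cramer: x(z) = 0.0021+0.0748z;  y(z) = -0.0242+0.3369z
into |P−centre ₁|² = l²: 1.1191z² + 0.1429z + -0.0933 = 0;  Δ = 0.4382;  z = -0.3596 or 0.2319 → z<0 root = -0.3596
x = -0.0248, y = -0.1454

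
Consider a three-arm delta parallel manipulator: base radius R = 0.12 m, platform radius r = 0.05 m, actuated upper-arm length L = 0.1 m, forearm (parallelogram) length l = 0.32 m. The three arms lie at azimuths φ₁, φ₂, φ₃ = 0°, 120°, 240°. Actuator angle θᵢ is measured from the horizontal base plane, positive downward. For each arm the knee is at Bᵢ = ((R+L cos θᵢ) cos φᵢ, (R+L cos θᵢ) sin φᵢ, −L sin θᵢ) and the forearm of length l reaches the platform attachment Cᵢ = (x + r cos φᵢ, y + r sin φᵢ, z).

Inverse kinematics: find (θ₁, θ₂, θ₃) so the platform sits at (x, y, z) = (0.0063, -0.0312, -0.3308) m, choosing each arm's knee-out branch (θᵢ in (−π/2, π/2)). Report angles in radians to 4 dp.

arm 1 (φ=0.0°): x'=0.0063, y'=-0.0312
  e−x'=0.0637;  (l²−L²−(e−x')²−y'²−z²)/2L = -0.1103
  √(A²+B²)=0.3369;  θ1 = -1.3806+1.9044 ≈ 0.5238
rotate P by −φ2: (-0.0302, 0.0101, -0.3308)
  A=0.1002, B=-0.3308, C=(l²−L²−A²−y'²−z²)/(2L)=-0.1358
  γ=atan2(-0.3308,0.1002)=-1.2768;  ψ=arccos(-0.3930)=1.9747;  θ2=γ+ψ≈0.6979
φ3=240.0° → target in arm frame (0.0239, 0.0211)
  A cos θ + B sin θ = C:  0.0461·cos θ + -0.3308·sin θ = -0.0980
  √(A²+B²)=0.3340;  θ3 = -1.4322+1.8686 ≈ 0.4364

θ₁ = 0.5238, θ₂ = 0.6979, θ₃ = 0.4364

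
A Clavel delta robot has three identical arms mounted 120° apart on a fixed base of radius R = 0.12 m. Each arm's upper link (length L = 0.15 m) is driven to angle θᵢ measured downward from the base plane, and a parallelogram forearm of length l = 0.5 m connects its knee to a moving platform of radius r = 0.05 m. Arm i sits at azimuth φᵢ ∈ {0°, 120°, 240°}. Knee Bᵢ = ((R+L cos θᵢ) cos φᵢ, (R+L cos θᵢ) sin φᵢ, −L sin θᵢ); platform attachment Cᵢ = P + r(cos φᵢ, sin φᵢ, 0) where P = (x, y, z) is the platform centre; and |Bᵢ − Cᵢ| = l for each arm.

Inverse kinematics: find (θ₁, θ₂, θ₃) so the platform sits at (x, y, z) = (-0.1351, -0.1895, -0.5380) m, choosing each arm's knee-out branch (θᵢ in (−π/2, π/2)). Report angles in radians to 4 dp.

φ1=0.0° → target in arm frame (-0.1351, -0.1895)
  e−x'=0.2051;  (l²−L²−(e−x')²−y'²−z²)/2L = -0.4664
  √(A²+B²)=0.5758;  θ1 = -1.2066+2.5150 ≈ 1.3085
φ2=120.0° → target in arm frame (-0.0966, 0.2118)
  A=0.1666, B=-0.5380, C=(l²−L²−A²−y'²−z²)/(2L)=-0.4484
  θ2 = atan2(B,A) + arccos(C/0.5632) = 1.2212
rotate P by −φ3: (0.2317, -0.0223, -0.5380)
  A cos θ + B sin θ = C:  -0.1617·cos θ + -0.5380·sin θ = -0.2952
  √(A²+B²)=0.5618;  θ3 = -1.8627+2.1242 ≈ 0.2615

θ₁ = 1.3085, θ₂ = 1.2212, θ₃ = 0.2615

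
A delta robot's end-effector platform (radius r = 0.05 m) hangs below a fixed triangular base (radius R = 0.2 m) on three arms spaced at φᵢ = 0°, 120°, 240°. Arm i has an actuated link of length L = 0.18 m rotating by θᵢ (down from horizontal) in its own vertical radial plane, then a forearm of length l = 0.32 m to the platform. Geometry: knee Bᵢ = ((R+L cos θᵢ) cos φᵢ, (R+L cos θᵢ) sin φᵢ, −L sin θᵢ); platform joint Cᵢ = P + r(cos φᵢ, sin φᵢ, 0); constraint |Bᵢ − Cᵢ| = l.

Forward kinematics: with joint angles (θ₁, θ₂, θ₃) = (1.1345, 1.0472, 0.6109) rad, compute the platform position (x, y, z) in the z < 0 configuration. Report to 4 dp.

φ1=0.0°: virtual centre (0.2261, 0.0000, -0.1631), radius l
O2 = (0.2400·cos120.0°, 0.2400·sin120.0°, -0.1559) = (-0.1200, 0.2078, -0.1559)
arm 3 at φ=240.0°: ρ3 = 0.2974;  O3 = (-0.1487, -0.2576, -0.1032)
|O₂|²−|O₁|² = 0.0042;  |O₃|²−|O₁|² = 0.0214
plane₁₂: -0.6921x+0.4157y+0.0145z = 0.0042
Cramer: x(z) = -0.0165+0.0857z;  y(z) = -0.0175+0.1078z
quadratic in z: (1.0190)z²+(0.2809)z+(-0.0166)=0, √Δ=0.3830 → z ∈ {-0.3258, 0.0501}; z = -0.3258 (taking z<0)
x = -0.0445, y = -0.0526

(-0.0445, -0.0526, -0.3258)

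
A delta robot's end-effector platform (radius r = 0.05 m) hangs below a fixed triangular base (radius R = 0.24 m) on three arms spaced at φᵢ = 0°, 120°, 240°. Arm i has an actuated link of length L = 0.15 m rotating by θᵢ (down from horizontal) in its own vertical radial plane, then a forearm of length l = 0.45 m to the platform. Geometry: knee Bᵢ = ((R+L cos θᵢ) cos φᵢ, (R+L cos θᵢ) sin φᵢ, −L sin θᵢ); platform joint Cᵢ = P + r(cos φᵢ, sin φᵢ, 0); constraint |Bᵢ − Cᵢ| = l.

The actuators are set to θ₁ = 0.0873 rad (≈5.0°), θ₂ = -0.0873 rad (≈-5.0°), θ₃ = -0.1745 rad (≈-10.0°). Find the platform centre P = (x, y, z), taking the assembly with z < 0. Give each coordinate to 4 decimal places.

(-0.0181, -0.0058, -0.2863)

O1 = (0.3394·cos0.0°, 0.3394·sin0.0°, -0.0131) = (0.3394, 0.0000, -0.0131)
arm 2 at φ=120.0°: ρ2 = 0.3394;  O2 = (-0.1697, 0.2940, 0.0131)
O3 = (0.3377·cos240.0°, 0.3377·sin240.0°, 0.0260) = (-0.1689, -0.2925, 0.0260)
|O₂|²−|O₁|² = 0.0000;  |O₃|²−|O₁|² = -0.0006
[-1.0183 0.5879 0.0523]·P = 0.0000;  [-1.0166 -0.5850 0.0782]·P = -0.0006
det = 1.1933;  x = 0.0003+0.0642z,  y = 0.0006+0.0222z
into |P−O₁|² = l²: 1.0046z² + -0.0174z + -0.0873 = 0;  Δ = 0.3512;  z = -0.2863 or 0.3036 → z<0 root = -0.2863
x = -0.0181, y = -0.0058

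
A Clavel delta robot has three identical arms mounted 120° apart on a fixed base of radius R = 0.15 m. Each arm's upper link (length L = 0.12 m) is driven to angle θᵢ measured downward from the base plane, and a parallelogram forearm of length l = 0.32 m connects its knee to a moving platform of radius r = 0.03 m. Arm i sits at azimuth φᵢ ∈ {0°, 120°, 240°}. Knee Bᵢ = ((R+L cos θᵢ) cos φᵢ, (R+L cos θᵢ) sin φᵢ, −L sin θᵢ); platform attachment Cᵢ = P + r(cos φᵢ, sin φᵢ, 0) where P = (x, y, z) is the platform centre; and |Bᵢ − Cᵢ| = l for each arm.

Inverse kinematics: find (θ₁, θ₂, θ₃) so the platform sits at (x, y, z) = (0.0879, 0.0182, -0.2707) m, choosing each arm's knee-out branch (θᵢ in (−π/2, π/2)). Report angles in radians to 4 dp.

rotate P by −φ1: (0.0879, 0.0182, -0.2707)
  A=0.0321, B=-0.2707, C=(l²−L²−A²−y'²−z²)/(2L)=0.0557
  √(A²+B²)=0.2726;  θ1 = -1.4528+1.3651 ≈ -0.0876
arm 2 (φ=120.0°): x'=-0.0282, y'=-0.0852
  A cos θ + B sin θ = C:  0.1482·cos θ + -0.2707·sin θ = -0.0604
  √(A²+B²)=0.3086;  θ2 = -1.0699+1.7679 ≈ 0.6979
φ3=240.0° → target in arm frame (-0.0597, 0.0670)
  A cos θ + B sin θ = C:  0.1797·cos θ + -0.2707·sin θ = -0.0919
  √(A²+B²)=0.3249;  θ3 = -0.9847+1.8577 ≈ 0.8730

θ₁ = -0.0876, θ₂ = 0.6979, θ₃ = 0.8730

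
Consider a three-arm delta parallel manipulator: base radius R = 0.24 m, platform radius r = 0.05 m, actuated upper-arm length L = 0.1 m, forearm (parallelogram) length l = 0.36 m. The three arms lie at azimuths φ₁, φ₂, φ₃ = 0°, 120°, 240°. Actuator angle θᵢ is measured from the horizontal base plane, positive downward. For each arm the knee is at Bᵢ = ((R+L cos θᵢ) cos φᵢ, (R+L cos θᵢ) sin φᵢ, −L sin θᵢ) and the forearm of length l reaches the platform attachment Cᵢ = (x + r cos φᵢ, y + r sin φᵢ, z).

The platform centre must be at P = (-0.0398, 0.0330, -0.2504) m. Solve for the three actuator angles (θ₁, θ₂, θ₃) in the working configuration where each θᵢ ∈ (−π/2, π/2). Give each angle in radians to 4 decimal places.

θ₁ = 0.6983, θ₂ = -0.1740, θ₃ = 0.4366

arm 1 (φ=0.0°): x'=-0.0398, y'=0.0330
  A cos θ + B sin θ = C:  0.2298·cos θ + -0.2504·sin θ = 0.0150
  θ1 = atan2(B,A) + arccos(C/0.3399) = 0.6983
φ2=120.0° → target in arm frame (0.0485, 0.0180)
  e−x'=0.1415;  (l²−L²−(e−x')²−y'²−z²)/2L = 0.1827
  θ2 = atan2(B,A) + arccos(C/0.2876) = -0.1740
arm 3 (φ=240.0°): x'=-0.0087, y'=-0.0510
  e−x'=0.1987;  (l²−L²−(e−x')²−y'²−z²)/2L = 0.0741
  θ3 = atan2(B,A) + arccos(C/0.3196) = 0.4366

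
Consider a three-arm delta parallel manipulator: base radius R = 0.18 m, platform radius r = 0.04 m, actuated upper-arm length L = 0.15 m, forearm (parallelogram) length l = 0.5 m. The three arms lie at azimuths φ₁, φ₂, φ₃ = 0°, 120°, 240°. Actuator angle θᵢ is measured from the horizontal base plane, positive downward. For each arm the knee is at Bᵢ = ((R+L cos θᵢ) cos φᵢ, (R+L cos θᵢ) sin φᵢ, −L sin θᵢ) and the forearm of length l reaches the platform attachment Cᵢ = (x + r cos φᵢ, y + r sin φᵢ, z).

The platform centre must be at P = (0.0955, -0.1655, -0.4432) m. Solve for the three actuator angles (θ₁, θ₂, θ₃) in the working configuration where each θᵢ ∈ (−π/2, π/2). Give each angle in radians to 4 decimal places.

θ₁ = 0.0873, θ₂ = 1.1345, θ₃ = 0.0870

rotate P by −φ1: (0.0955, -0.1655, -0.4432)
  A=0.0445, B=-0.4432, C=(l²−L²−A²−y'²−z²)/(2L)=0.0057
  θ1 = atan2(B,A) + arccos(C/0.4454) = 0.0873
arm 2 (φ=120.0°): x'=-0.1911, y'=0.0000
  A cos θ + B sin θ = C:  0.3311·cos θ + -0.4432·sin θ = -0.2618
  θ2 = atan2(B,A) + arccos(C/0.5532) = 1.1345
arm 3 (φ=240.0°): x'=0.0956, y'=0.1655
  A=0.0444, B=-0.4432, C=(l²−L²−A²−y'²−z²)/(2L)=0.0057
  γ=atan2(-0.4432,0.0444)=-1.4709;  ψ=arccos(0.0129)=1.5579;  θ3=γ+ψ≈0.0870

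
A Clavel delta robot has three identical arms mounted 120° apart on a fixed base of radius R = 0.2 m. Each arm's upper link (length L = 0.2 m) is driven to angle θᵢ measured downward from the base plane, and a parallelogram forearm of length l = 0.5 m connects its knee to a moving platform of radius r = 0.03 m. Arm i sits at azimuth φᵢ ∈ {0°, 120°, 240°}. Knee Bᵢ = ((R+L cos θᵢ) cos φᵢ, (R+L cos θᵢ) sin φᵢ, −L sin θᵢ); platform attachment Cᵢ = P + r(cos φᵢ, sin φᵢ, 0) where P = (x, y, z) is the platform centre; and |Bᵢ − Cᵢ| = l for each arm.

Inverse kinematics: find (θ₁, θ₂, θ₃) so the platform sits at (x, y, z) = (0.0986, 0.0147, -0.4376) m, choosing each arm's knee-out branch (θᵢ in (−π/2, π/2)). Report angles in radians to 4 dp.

θ₁ = 0.0873, θ₂ = 0.6111, θ₃ = 0.6982

φ1=0.0° → target in arm frame (0.0986, 0.0147)
  A=0.0714, B=-0.4376, C=(l²−L²−A²−y'²−z²)/(2L)=0.0330
  θ1 = atan2(B,A) + arccos(C/0.4434) = 0.0873
φ2=120.0° → target in arm frame (-0.0366, -0.0927)
  A=0.2066, B=-0.4376, C=(l²−L²−A²−y'²−z²)/(2L)=-0.0819
  γ=atan2(-0.4376,0.2066)=-1.1298;  ψ=arccos(-0.1693)=1.7409;  θ2=γ+ψ≈0.6111
φ3=240.0° → target in arm frame (-0.0620, 0.0780)
  e−x'=0.2320;  (l²−L²−(e−x')²−y'²−z²)/2L = -0.1036
  θ3 = atan2(B,A) + arccos(C/0.4953) = 0.6982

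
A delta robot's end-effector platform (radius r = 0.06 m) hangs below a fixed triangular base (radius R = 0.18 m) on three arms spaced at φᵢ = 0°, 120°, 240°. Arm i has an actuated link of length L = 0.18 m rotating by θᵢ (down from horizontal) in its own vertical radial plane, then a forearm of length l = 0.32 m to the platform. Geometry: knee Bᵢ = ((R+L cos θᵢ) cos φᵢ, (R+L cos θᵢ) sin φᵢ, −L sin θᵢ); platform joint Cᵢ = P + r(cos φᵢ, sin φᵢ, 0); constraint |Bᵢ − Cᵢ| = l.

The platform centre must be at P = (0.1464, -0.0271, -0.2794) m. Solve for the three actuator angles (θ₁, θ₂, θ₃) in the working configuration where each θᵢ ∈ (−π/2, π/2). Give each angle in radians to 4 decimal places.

rotate P by −φ1: (0.1464, -0.0271, -0.2794)
  A cos θ + B sin θ = C:  -0.0264·cos θ + -0.2794·sin θ = -0.0264
  √(A²+B²)=0.2806;  θ1 = -1.6650+1.6649 ≈ -0.0001
arm 2 (φ=120.0°): x'=-0.0967, y'=-0.1132
  A=0.2167, B=-0.2794, C=(l²−L²−A²−y'²−z²)/(2L)=-0.1884
  γ=atan2(-0.2794,0.2167)=-0.9112;  ψ=arccos(-0.5329)=2.1328;  θ2=γ+ψ≈1.2217
arm 3 (φ=240.0°): x'=-0.0497, y'=0.1403
  A=0.1697, B=-0.2794, C=(l²−L²−A²−y'²−z²)/(2L)=-0.1571
  √(A²+B²)=0.3269;  θ3 = -1.0249+2.0722 ≈ 1.0473

θ₁ = -0.0001, θ₂ = 1.2217, θ₃ = 1.0473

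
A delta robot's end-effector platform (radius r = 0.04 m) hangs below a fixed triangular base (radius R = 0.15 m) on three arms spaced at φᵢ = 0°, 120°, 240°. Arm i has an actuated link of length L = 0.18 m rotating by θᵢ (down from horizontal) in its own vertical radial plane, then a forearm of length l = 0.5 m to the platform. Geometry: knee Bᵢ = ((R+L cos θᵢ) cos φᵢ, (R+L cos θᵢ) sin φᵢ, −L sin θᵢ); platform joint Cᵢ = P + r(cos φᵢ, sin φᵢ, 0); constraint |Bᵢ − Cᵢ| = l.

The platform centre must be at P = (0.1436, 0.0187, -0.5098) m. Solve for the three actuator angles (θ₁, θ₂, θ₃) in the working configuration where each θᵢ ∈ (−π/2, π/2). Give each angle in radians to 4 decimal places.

rotate P by −φ1: (0.1436, 0.0187, -0.5098)
  A cos θ + B sin θ = C:  -0.0336·cos θ + -0.5098·sin θ = -0.1216
  θ1 = atan2(B,A) + arccos(C/0.5109) = 0.1745
φ2=120.0° → target in arm frame (-0.0556, -0.1337)
  e−x'=0.1656;  (l²−L²−(e−x')²−y'²−z²)/2L = -0.2433
  γ=atan2(-0.5098,0.1656)=-1.2567;  ψ=arccos(-0.4540)=2.0420;  θ2=γ+ψ≈0.7853
rotate P by −φ3: (-0.0880, 0.1150, -0.5098)
  A=0.1980, B=-0.5098, C=(l²−L²−A²−y'²−z²)/(2L)=-0.2631
  √(A²+B²)=0.5469;  θ3 = -1.2003+2.0727 ≈ 0.8724

θ₁ = 0.1745, θ₂ = 0.7853, θ₃ = 0.8724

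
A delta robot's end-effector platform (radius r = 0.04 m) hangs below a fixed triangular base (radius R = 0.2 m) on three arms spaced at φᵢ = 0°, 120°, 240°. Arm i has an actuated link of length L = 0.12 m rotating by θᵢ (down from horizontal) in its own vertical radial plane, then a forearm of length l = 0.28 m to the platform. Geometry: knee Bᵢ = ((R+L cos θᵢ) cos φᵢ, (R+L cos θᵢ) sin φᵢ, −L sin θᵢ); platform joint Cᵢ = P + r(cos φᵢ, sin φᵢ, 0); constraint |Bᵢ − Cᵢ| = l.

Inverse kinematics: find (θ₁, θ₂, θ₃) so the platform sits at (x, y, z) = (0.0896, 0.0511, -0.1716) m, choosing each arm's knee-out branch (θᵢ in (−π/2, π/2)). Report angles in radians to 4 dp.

rotate P by −φ1: (0.0896, 0.0511, -0.1716)
  A=0.0704, B=-0.1716, C=(l²−L²−A²−y'²−z²)/(2L)=0.1124
  γ=atan2(-0.1716,0.0704)=-1.1815;  ψ=arccos(0.6062)=0.9195;  θ1=γ+ψ≈-0.2620
φ2=120.0° → target in arm frame (-0.0005, -0.1031)
  e−x'=0.1605;  (l²−L²−(e−x')²−y'²−z²)/2L = -0.0078
  θ2 = atan2(B,A) + arccos(C/0.2350) = 0.7851
arm 3 (φ=240.0°): x'=-0.0891, y'=0.0520
  A=0.2491, B=-0.1716, C=(l²−L²−A²−y'²−z²)/(2L)=-0.1258
  γ=atan2(-0.1716,0.2491)=-0.6033;  ψ=arccos(-0.4158)=1.9996;  θ3=γ+ψ≈1.3963

θ₁ = -0.2620, θ₂ = 0.7851, θ₃ = 1.3963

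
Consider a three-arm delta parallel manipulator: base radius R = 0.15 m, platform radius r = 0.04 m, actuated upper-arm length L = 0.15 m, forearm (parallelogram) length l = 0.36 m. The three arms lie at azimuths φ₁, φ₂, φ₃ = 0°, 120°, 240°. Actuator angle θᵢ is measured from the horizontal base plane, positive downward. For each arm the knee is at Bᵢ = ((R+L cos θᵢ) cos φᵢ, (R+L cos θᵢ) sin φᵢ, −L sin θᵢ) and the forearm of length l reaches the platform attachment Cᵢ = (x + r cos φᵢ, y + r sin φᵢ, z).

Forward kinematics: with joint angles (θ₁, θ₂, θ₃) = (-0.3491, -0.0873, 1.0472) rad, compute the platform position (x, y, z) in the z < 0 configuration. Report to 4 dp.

O1 = (0.2510·cos0.0°, 0.2510·sin0.0°, 0.0513) = (0.2510, 0.0000, 0.0513)
φ2=120.0°: virtual centre (-0.1297, 0.2247, 0.0131), radius l
O3 = (0.1850·cos240.0°, 0.1850·sin240.0°, -0.1299) = (-0.0925, -0.1602, -0.1299)
subtract pairs → two planes through P
[-0.7613 0.4493 -0.0765]·P = 0.0019;  [-0.6869 -0.3204 -0.3624]·P = -0.0145
det = 0.5526;  x = 0.0107+-0.3390z,  y = 0.0223+-0.4043z
sphere 1 gives Az²+Bz+C=0 with A=1.2784, B=0.0422, C=-0.0688;  B²−4AC=0.3534;  roots -0.2490, 0.2160;  negative root z = -0.2490
x = 0.0951, y = 0.1230

(0.0951, 0.1230, -0.2490)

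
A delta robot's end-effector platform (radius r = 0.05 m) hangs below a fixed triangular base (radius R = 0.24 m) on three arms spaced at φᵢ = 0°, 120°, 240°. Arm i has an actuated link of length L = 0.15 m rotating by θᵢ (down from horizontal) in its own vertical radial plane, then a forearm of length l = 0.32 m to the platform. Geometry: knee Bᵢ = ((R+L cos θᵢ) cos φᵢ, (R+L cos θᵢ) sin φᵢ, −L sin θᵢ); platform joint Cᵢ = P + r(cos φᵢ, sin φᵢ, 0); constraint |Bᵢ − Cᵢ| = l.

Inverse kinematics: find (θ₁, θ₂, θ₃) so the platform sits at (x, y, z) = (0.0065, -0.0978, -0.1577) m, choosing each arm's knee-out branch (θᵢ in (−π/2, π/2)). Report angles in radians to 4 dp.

θ₁ = 0.6977, θ₂ = 1.3088, θ₃ = -0.1742

rotate P by −φ1: (0.0065, -0.0978, -0.1577)
  A=0.1835, B=-0.1577, C=(l²−L²−A²−y'²−z²)/(2L)=0.0393
  θ1 = atan2(B,A) + arccos(C/0.2420) = 0.6977
rotate P by −φ2: (-0.0879, 0.0433, -0.1577)
  A cos θ + B sin θ = C:  0.2779·cos θ + -0.1577·sin θ = -0.0803
  √(A²+B²)=0.3196;  θ2 = -0.5161+1.8249 ≈ 1.3088
arm 3 (φ=240.0°): x'=0.0814, y'=0.0545
  e−x'=0.1086;  (l²−L²−(e−x')²−y'²−z²)/2L = 0.1342
  θ3 = atan2(B,A) + arccos(C/0.1914) = -0.1742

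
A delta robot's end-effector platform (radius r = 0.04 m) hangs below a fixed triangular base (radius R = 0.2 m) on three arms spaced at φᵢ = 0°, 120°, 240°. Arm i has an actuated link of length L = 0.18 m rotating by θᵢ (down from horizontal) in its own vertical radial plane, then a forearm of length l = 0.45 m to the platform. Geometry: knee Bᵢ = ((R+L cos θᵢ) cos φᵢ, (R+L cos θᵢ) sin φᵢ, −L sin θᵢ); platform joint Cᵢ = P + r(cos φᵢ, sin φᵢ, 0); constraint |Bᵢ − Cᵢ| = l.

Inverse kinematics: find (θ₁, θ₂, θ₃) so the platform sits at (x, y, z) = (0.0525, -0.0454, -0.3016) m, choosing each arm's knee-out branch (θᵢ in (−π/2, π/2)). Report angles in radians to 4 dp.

θ₁ = -0.2622, θ₂ = 0.4361, θ₃ = -0.0001

rotate P by −φ1: (0.0525, -0.0454, -0.3016)
  A=0.1075, B=-0.3016, C=(l²−L²−A²−y'²−z²)/(2L)=0.1820
  θ1 = atan2(B,A) + arccos(C/0.3202) = -0.2622
φ2=120.0° → target in arm frame (-0.0656, -0.0228)
  e−x'=0.2256;  (l²−L²−(e−x')²−y'²−z²)/2L = 0.0771
  √(A²+B²)=0.3766;  θ2 = -0.9286+1.3648 ≈ 0.4361
φ3=240.0° → target in arm frame (0.0131, 0.0682)
  e−x'=0.1469;  (l²−L²−(e−x')²−y'²−z²)/2L = 0.1469
  √(A²+B²)=0.3355;  θ3 = -1.1175+1.1174 ≈ -0.0001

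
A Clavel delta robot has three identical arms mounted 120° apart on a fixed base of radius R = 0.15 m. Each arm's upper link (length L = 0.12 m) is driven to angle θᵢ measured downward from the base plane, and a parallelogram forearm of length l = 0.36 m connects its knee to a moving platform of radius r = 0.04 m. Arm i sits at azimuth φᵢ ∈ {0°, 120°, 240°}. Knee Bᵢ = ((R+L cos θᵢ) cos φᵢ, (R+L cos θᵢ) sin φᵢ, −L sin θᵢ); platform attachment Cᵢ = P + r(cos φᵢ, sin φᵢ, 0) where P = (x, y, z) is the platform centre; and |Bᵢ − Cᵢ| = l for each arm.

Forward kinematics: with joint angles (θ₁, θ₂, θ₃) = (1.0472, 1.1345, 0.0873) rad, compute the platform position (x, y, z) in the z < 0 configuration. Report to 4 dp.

φ1=0.0°: virtual centre (0.1700, 0.0000, -0.1039), radius l
arm 2 at φ=120.0°: (R−r)+L cos θ2 = 0.1607;  S2 = (-0.0804, 0.1392, -0.1088)
φ3=240.0°: virtual centre (-0.1148, -0.1988, -0.0105), radius l
|S₂|²−|S₁|² = -0.0020;  |S₃|²−|S₁|² = 0.0131
plane₁₂: -0.5007x+0.2784y+-0.0097z = -0.0020
Cramer: x(z) = -0.0079+0.1347z;  y(z) = -0.0216+0.2771z
sphere 1 gives Az²+Bz+C=0 with A=1.0950, B=0.1479, C=-0.0867;  B²−4AC=0.4015;  roots -0.3569, 0.2218;  negative root z = -0.3569
x = -0.0560, y = -0.1205

(-0.0560, -0.1205, -0.3569)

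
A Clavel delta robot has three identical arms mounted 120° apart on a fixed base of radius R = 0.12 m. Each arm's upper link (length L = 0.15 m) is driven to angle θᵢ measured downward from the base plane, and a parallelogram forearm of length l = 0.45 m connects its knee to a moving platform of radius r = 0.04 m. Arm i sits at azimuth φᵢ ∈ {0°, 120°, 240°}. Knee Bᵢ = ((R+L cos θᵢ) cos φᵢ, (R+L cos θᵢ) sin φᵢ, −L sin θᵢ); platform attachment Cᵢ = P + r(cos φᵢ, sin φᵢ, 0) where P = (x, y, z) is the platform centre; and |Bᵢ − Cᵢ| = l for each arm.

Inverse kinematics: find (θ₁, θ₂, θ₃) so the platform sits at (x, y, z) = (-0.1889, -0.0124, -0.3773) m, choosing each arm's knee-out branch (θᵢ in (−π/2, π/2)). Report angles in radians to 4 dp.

rotate P by −φ1: (-0.1889, -0.0124, -0.3773)
  A cos θ + B sin θ = C:  0.2689·cos θ + -0.3773·sin θ = -0.1161
  √(A²+B²)=0.4633;  θ1 = -0.9516+1.8240 ≈ 0.8724
rotate P by −φ2: (0.0837, 0.1698, -0.3773)
  A cos θ + B sin θ = C:  -0.0037·cos θ + -0.3773·sin θ = 0.0293
  √(A²+B²)=0.3773;  θ2 = -1.5806+1.4930 ≈ -0.0877
rotate P by −φ3: (0.1052, -0.1574, -0.3773)
  A cos θ + B sin θ = C:  -0.0252·cos θ + -0.3773·sin θ = 0.0408
  √(A²+B²)=0.3781;  θ3 = -1.6375+1.4627 ≈ -0.1748

θ₁ = 0.8724, θ₂ = -0.0877, θ₃ = -0.1748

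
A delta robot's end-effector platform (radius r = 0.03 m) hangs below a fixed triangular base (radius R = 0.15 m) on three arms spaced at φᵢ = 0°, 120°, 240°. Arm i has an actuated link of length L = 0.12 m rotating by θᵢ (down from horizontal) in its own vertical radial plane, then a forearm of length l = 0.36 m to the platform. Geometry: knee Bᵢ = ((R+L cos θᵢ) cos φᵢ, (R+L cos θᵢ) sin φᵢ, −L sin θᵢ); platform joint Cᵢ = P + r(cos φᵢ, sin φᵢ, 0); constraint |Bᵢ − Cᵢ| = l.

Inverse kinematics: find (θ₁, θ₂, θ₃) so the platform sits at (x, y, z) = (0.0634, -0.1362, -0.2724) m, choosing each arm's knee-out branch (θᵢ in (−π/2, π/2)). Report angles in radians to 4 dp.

rotate P by −φ1: (0.0634, -0.1362, -0.2724)
  A=0.0566, B=-0.2724, C=(l²−L²−A²−y'²−z²)/(2L)=0.0802
  γ=atan2(-0.2724,0.0566)=-1.3659;  ψ=arccos(0.2882)=1.2784;  θ1=γ+ψ≈-0.0875
rotate P by −φ2: (-0.1497, 0.0132, -0.2724)
  A=0.2697, B=-0.2724, C=(l²−L²−A²−y'²−z²)/(2L)=-0.1329
  γ=atan2(-0.2724,0.2697)=-0.7905;  ψ=arccos(-0.3466)=1.9248;  θ2=γ+ψ≈1.1343
φ3=240.0° → target in arm frame (0.0863, 0.1230)
  A cos θ + B sin θ = C:  0.0337·cos θ + -0.2724·sin θ = 0.1030
  θ3 = atan2(B,A) + arccos(C/0.2745) = -0.2616

θ₁ = -0.0875, θ₂ = 1.1343, θ₃ = -0.2616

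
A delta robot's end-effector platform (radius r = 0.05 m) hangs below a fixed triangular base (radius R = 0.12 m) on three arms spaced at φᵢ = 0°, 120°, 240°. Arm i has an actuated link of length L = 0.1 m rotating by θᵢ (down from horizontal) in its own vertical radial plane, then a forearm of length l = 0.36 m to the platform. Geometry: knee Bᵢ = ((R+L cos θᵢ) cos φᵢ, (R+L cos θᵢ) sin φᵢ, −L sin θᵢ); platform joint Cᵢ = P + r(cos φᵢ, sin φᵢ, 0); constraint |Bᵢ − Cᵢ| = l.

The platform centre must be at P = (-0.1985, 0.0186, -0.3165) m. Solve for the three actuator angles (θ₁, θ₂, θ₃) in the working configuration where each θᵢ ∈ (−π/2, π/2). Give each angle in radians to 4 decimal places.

φ1=0.0° → target in arm frame (-0.1985, 0.0186)
  A cos θ + B sin θ = C:  0.2685·cos θ + -0.3165·sin θ = -0.2651
  √(A²+B²)=0.4150;  θ1 = -0.8673+2.2635 ≈ 1.3962
arm 2 (φ=120.0°): x'=0.1154, y'=0.1626
  A cos θ + B sin θ = C:  -0.0454·cos θ + -0.3165·sin θ = -0.0454
  √(A²+B²)=0.3197;  θ2 = -1.7131+1.7131 ≈ 0.0000
rotate P by −φ3: (0.0831, -0.1812, -0.3165)
  e−x'=-0.0131;  (l²−L²−(e−x')²−y'²−z²)/2L = -0.0679
  γ=atan2(-0.3165,-0.0131)=-1.6123;  ψ=arccos(-0.2144)=1.7868;  θ3=γ+ψ≈0.1745

θ₁ = 1.3962, θ₂ = 0.0000, θ₃ = 0.1745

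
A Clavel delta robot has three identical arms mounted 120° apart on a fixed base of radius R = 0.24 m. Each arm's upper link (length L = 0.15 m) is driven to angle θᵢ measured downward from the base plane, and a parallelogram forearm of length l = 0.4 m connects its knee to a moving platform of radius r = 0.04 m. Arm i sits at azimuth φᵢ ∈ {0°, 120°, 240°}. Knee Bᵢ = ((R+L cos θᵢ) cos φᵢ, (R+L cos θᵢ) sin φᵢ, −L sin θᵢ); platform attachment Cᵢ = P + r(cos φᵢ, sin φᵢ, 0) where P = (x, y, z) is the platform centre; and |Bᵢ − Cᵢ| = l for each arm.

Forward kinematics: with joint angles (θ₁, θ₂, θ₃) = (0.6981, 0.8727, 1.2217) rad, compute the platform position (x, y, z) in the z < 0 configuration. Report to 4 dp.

φ1=0.0°: virtual centre (0.3149, 0.0000, -0.0964), radius l
arm 2 at φ=120.0°: (R−r)+L cos θ2 = 0.2964;  S2 = (-0.1482, 0.2567, -0.1149)
φ3=240.0°: virtual centre (-0.1257, -0.2176, -0.1410), radius l
|S₂|²−|S₁|² = -0.0074;  |S₃|²−|S₁|² = -0.0254
linear system: -0.9262x+0.5134y = -0.0074−-0.0370z; -0.8811x+-0.4353y = -0.0254−-0.0891z
det = 0.8555;  x = 0.0190+-0.0723z,  y = 0.0199+-0.0583z
sphere 1 gives Az²+Bz+C=0 with A=1.0086, B=0.2333, C=-0.0628;  B²−4AC=0.3076;  roots -0.3906, 0.1593;  negative root z = -0.3906
x = 0.0473, y = 0.0427

(0.0473, 0.0427, -0.3906)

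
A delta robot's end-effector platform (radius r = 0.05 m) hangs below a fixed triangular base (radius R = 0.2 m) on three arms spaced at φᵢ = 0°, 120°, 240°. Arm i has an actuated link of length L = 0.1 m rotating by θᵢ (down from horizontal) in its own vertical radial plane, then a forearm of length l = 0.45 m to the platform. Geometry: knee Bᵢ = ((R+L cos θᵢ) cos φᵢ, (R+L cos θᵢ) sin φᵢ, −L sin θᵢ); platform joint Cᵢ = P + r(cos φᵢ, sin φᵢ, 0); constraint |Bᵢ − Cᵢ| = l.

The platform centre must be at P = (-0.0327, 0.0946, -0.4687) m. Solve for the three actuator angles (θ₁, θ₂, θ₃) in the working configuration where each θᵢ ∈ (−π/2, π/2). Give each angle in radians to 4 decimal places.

θ₁ = 1.1344, θ₂ = 0.4360, θ₃ = 1.3088

φ1=0.0° → target in arm frame (-0.0327, 0.0946)
  A=0.1827, B=-0.4687, C=(l²−L²−A²−y'²−z²)/(2L)=-0.3475
  √(A²+B²)=0.5030;  θ1 = -1.1991+2.3335 ≈ 1.1344
φ2=120.0° → target in arm frame (0.0983, -0.0190)
  A cos θ + B sin θ = C:  0.0517·cos θ + -0.4687·sin θ = -0.1511
  √(A²+B²)=0.4715;  θ2 = -1.4609+1.8969 ≈ 0.4360
φ3=240.0° → target in arm frame (-0.0656, -0.0756)
  e−x'=0.2156;  (l²−L²−(e−x')²−y'²−z²)/2L = -0.3969
  γ=atan2(-0.4687,0.2156)=-1.1397;  ψ=arccos(-0.7692)=2.4485;  θ3=γ+ψ≈1.3088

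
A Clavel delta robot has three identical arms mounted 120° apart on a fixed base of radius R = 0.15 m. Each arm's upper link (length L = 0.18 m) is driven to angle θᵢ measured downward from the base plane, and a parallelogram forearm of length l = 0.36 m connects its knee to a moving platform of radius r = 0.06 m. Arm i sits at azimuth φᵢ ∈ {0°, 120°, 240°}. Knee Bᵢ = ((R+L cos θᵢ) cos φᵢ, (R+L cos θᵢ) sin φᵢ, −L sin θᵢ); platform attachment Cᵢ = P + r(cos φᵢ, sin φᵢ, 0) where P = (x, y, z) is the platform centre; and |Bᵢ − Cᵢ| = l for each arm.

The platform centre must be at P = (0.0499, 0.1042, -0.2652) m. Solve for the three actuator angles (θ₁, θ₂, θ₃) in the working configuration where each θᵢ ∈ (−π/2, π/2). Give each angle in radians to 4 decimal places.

arm 1 (φ=0.0°): x'=0.0499, y'=0.1042
  A=0.0401, B=-0.2652, C=(l²−L²−A²−y'²−z²)/(2L)=0.0400
  γ=atan2(-0.2652,0.0401)=-1.4207;  ψ=arccos(0.1492)=1.4211;  θ1=γ+ψ≈0.0003
rotate P by −φ2: (0.0653, -0.0953, -0.2652)
  A=0.0247, B=-0.2652, C=(l²−L²−A²−y'²−z²)/(2L)=0.0477
  θ2 = atan2(B,A) + arccos(C/0.2663) = -0.0872
rotate P by −φ3: (-0.1152, -0.0089, -0.2652)
  A cos θ + B sin θ = C:  0.2052·cos θ + -0.2652·sin θ = -0.0425
  √(A²+B²)=0.3353;  θ3 = -0.9123+1.6980 ≈ 0.7857

θ₁ = 0.0003, θ₂ = -0.0872, θ₃ = 0.7857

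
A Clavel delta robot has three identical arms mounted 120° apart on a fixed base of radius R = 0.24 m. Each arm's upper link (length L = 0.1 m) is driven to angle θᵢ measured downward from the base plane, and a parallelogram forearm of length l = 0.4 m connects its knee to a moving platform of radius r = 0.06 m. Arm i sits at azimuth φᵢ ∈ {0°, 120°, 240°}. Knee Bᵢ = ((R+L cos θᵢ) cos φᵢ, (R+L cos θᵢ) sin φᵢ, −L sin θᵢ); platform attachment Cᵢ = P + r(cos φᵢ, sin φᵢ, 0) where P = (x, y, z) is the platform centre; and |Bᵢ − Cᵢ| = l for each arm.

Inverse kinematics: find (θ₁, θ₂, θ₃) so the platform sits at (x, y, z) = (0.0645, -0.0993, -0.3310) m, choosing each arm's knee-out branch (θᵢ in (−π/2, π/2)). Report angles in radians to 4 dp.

rotate P by −φ1: (0.0645, -0.0993, -0.3310)
  A cos θ + B sin θ = C:  0.1155·cos θ + -0.3310·sin θ = 0.0862
  √(A²+B²)=0.3506;  θ1 = -1.2351+1.3224 ≈ 0.0873
arm 2 (φ=120.0°): x'=-0.1182, y'=-0.0062
  A cos θ + B sin θ = C:  0.2982·cos θ + -0.3310·sin θ = -0.2428
  θ2 = atan2(B,A) + arccos(C/0.4455) = 1.3096
φ3=240.0° → target in arm frame (0.0537, 0.1055)
  A cos θ + B sin θ = C:  0.1263·cos θ + -0.3310·sin θ = 0.0668
  γ=atan2(-0.3310,0.1263)=-1.2064;  ψ=arccos(0.1887)=1.3810;  θ3=γ+ψ≈0.1746

θ₁ = 0.0873, θ₂ = 1.3096, θ₃ = 0.1746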